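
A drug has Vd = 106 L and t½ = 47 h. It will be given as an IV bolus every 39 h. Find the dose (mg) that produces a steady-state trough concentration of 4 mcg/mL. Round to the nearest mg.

330 mg

τ/t½ = 39/47 ≈ 0.82979, so f = (1/2)^(39/47) ≈ 0.562612.
Cmin,ss = (D/Vd)·f/(1−f), so D = Cmin,ss·Vd·(1−f)/f.
D = 4 × 106 × (1−f)/f ≈ 4 × 106 × 0.77742 ≈ 329.63 mg.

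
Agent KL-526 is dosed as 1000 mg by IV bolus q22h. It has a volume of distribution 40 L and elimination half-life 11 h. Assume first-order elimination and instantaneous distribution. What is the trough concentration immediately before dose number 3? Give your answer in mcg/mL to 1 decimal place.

f = (1/2)^(τ/t½) = (1/2)^(22/11) ≈ 0.2500.
C₀ = D/Vd = 1000/40 ≈ 25.000 mcg/mL.
Before the 3rd dose, 2 doses have been given. Superposition: Cmin = C₀·(f + f²).
≈ 25.000 × (0.2500 + 0.0625) ≈ 25.000 × 0.3125 ≈ 7.812 mcg/mL.

7.8 mcg/mL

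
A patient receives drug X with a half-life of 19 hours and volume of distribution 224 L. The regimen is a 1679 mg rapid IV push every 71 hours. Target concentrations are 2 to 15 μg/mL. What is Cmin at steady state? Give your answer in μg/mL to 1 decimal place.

0.6 μg/mL

Over one 71-h interval, 71/19 ≈ 3.7368 half-lives elapse, leaving f ≈ 0.0750 of each dose.
Accumulation ratio R = 1/(1 − f) ≈ 1/0.9250 ≈ 1.0811.
Single-dose peak C₀ = D/Vd = 1679/224 ≈ 7.496 μg/mL.
Steady-state peak Cmax,ss = C₀·R ≈ 7.496 × 1.0811 ≈ 8.104 μg/mL.
One interval later, Cmin,ss = Cmax,ss·e^(−kτ) ≈ 8.104 × 0.0750 ≈ 0.608 μg/mL.
Trough 0.6 μg/mL vs MEC 2 μg/mL: subtherapeutic.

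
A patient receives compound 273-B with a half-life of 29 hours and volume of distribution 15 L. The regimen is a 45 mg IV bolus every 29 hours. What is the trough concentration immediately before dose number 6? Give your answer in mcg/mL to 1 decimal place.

f = (1/2)^(τ/t½) = (1/2)^(29/29) ≈ 0.5000.
C₀ = D/Vd = 45/15 ≈ 3.000 mcg/mL.
Before the 6th dose, 5 doses have been given. Superposition: Cmin = C₀·(f + f² + … + f^5).
≈ 3.000 × (0.5000 + 0.2500 + 0.1250 + 0.0625 + 0.0313) ≈ 3.000 × 0.9688 ≈ 2.906 mcg/mL.

2.9 mcg/mL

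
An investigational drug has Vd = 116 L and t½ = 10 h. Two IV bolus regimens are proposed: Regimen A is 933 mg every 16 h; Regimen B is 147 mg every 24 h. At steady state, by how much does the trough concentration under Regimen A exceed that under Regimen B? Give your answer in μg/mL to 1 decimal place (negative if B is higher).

3.7 μg/mL

Regimen A: f = (1/2)^(16/10) ≈ 0.3299; Cmin,ss = (933/116)·f/(1−f) ≈ 3.960 μg/mL.
Regimen B: f = (1/2)^(24/10) ≈ 0.1895; Cmin,ss = (147/116)·f/(1−f) ≈ 0.296 μg/mL.
Difference ≈ 3.960 − 0.296 ≈ 3.664 μg/mL.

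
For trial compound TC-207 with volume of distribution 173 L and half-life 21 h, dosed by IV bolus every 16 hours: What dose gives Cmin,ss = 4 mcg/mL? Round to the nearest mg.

τ/t½ = 16/21 ≈ 0.7619, so f = (1/2)^(16/21) ≈ 0.589717.
Cmin,ss = (D/Vd)·f/(1−f), so D = Cmin,ss·Vd·(1−f)/f.
D = 4 × 173 × (1−f)/f ≈ 4 × 173 × 0.69573 ≈ 481.45 mg.

481 mg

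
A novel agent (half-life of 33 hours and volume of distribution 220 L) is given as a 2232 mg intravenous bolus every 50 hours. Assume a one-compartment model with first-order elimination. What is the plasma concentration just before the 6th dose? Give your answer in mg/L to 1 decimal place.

5.4 mg/L

f = (1/2)^(τ/t½) = (1/2)^(50/33) ≈ 0.3499.
C₀ = D/Vd = 2232/220 ≈ 10.145 mg/L.
Before the 6th dose, 5 doses have been given. Superposition: Cmin = C₀·(f + f² + … + f^5).
≈ 10.145 × (0.3499 + 0.1224 + 0.0428 + 0.0150 + 0.0052) ≈ 10.145 × 0.5353 ≈ 5.431 mg/L.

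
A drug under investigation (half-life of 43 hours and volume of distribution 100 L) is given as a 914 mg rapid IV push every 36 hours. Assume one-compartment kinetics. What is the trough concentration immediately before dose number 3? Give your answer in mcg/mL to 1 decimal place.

8.0 mcg/mL

f = (1/2)^(τ/t½) = (1/2)^(36/43) ≈ 0.5597.
C₀ = D/Vd = 914/100 ≈ 9.140 mcg/mL.
Before the 3rd dose, 2 doses have been given. Superposition: Cmin = C₀·(f + f²).
≈ 9.140 × (0.5597 + 0.3133) ≈ 9.140 × 0.8730 ≈ 7.979 mcg/mL.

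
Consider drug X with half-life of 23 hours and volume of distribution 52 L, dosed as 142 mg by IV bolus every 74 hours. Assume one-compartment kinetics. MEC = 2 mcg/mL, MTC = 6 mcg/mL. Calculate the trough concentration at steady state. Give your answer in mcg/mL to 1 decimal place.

Over one 74-h interval, 74/23 ≈ 3.2174 half-lives elapse, leaving f ≈ 0.1075 of each dose.
Each bolus raises the concentration by D/Vd = 142/52 ≈ 2.731 mcg/mL.
Steady-state trough Cmin,ss = C₀·f/(1−f) ≈ 2.731 × 0.1075/0.8925 ≈ 0.329 mcg/mL.
Trough 0.3 mcg/mL vs MEC 2 mcg/mL: subtherapeutic.

0.3 mcg/mL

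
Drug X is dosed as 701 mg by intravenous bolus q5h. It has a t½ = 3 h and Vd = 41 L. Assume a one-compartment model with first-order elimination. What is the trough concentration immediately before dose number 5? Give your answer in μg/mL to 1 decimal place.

7.8 μg/mL

f = (1/2)^(τ/t½) = (1/2)^(5/3) ≈ 0.3150.
C₀ = D/Vd = 701/41 ≈ 17.098 μg/mL.
Before the 5th dose, 4 doses have been given. Superposition: Cmin = C₀·(f + f² + … + f^4).
≈ 17.098 × (0.3150 + 0.0992 + 0.0313 + 0.0098) ≈ 17.098 × 0.4553 ≈ 7.785 μg/mL.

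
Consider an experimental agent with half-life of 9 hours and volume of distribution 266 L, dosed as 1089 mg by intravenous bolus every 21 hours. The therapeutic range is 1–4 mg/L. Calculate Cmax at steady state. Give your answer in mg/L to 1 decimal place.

5.1 mg/L

Over one 21-h interval, 21/9 ≈ 2.3333 half-lives elapse, leaving f ≈ 0.1984 of each dose.
Accumulation ratio R = 1/(1 − f) ≈ 1/0.8016 ≈ 1.2475.
Each bolus raises the concentration by D/Vd = 1089/266 ≈ 4.094 mg/L.
Steady-state peak Cmax,ss = C₀·R ≈ 4.094 × 1.2475 ≈ 5.107 mg/L.
Peak 5.1 mg/L vs MTC 4 mg/L: exceeds toxic threshold.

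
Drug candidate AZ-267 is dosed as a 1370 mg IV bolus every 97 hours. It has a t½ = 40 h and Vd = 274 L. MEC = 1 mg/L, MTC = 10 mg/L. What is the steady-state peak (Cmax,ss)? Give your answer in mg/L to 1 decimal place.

6.1 mg/L

k = ln2/t½ = ln2/40 ≈ 0.017329 h⁻¹; fraction remaining f = e^(−kτ) = e^(−0.017329×97) ≈ 0.1862.
At steady state, accumulation factor R = 1/(1 − e^(−kτ)) ≈ 1.2288.
Single-dose peak C₀ = D/Vd = 1370/274 ≈ 5.000 mg/L.
Cmax,ss = C₀/(1 − f) ≈ 5.000/0.8138 ≈ 6.144 mg/L.
Peak 6.1 mg/L vs MTC 10 mg/L: below toxic threshold.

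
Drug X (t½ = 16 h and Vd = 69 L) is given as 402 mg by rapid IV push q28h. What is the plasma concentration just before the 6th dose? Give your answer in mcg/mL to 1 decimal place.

f = (1/2)^(τ/t½) = (1/2)^(28/16) ≈ 0.2973.
C₀ = D/Vd = 402/69 ≈ 5.826 mcg/mL.
Before the 6th dose, 5 doses have been given. Superposition: Cmin = C₀·(f + f² + … + f^5).
≈ 5.826 × (0.2973 + 0.0884 + 0.0263 + 0.0078 + 0.0023) ≈ 5.826 × 0.4221 ≈ 2.459 mcg/mL.

2.5 mcg/mL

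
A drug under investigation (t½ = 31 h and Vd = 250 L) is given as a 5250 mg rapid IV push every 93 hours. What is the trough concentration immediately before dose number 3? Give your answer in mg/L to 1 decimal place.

3.0 mg/L

f = (1/2)^(τ/t½) = (1/2)^(93/31) ≈ 0.1250.
C₀ = D/Vd = 5250/250 ≈ 21.000 mg/L.
Before the 3rd dose, 2 doses have been given. Superposition: Cmin = C₀·(f + f²).
≈ 21.000 × (0.1250 + 0.0156) ≈ 21.000 × 0.1406 ≈ 2.953 mg/L.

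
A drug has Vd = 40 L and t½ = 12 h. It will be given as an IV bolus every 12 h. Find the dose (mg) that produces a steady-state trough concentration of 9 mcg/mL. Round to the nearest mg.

360 mg

τ/t½ = 12/12 ≈ 1, so f = (1/2)^(12/12) ≈ 0.500000.
Cmin,ss = (D/Vd)·f/(1−f), so D = Cmin,ss·Vd·(1−f)/f.
D = 9 × 40 × (1−f)/f ≈ 9 × 40 × 1.00000 ≈ 360.00 mg.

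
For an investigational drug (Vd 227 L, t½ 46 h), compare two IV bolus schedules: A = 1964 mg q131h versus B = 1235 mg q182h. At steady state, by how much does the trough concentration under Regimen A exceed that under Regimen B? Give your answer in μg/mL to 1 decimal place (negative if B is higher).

Regimen A: f = (1/2)^(131/46) ≈ 0.1389; Cmin,ss = (1964/227)·f/(1−f) ≈ 1.396 μg/mL.
Regimen B: f = (1/2)^(182/46) ≈ 0.0644; Cmin,ss = (1235/227)·f/(1−f) ≈ 0.374 μg/mL.
Difference ≈ 1.396 − 0.374 ≈ 1.022 μg/mL.

1.0 μg/mL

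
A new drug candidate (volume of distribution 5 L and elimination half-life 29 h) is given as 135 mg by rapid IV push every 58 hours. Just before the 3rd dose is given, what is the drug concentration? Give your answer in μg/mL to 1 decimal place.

f = (1/2)^(τ/t½) = (1/2)^(58/29) ≈ 0.2500.
C₀ = D/Vd = 135/5 ≈ 27.000 μg/mL.
Before the 3rd dose, 2 doses have been given. Superposition: Cmin = C₀·(f + f²).
≈ 27.000 × (0.2500 + 0.0625) ≈ 27.000 × 0.3125 ≈ 8.438 μg/mL.

8.4 μg/mL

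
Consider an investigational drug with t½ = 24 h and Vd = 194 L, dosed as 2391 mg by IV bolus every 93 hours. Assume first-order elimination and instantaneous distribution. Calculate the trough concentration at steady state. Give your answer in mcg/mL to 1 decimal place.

0.9 mcg/mL

k = ln2/t½ = ln2/24 ≈ 0.028881 h⁻¹; fraction remaining f = e^(−kτ) = e^(−0.028881×93) ≈ 0.0682.
At steady state, accumulation factor R = 1/(1 − e^(−kτ)) ≈ 1.0732.
Each bolus raises the concentration by D/Vd = 2391/194 ≈ 12.325 mcg/mL.
Cmax,ss = C₀/(1 − f) ≈ 12.325/0.9318 ≈ 13.227 mcg/mL.
One interval later, Cmin,ss = Cmax,ss·e^(−kτ) ≈ 13.227 × 0.0682 ≈ 0.902 mcg/mL.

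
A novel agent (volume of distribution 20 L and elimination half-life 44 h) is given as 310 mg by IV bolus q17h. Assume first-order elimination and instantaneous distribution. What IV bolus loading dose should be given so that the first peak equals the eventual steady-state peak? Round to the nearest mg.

1319 mg

f = (1/2)^(17/44) ≈ 0.765056; accumulation ratio R = 1/(1−f) ≈ 4.25633.
Loading dose to hit Cmax,ss on first dose: D_load = D_maint·R ≈ 310 × 4.25633 ≈ 1319.46 mg.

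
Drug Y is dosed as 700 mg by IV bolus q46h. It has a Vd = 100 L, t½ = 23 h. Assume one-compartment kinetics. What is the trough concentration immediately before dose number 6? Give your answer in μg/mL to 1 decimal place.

2.3 μg/mL

f = (1/2)^(τ/t½) = (1/2)^(46/23) ≈ 0.2500.
C₀ = D/Vd = 700/100 ≈ 7.000 μg/mL.
Before the 6th dose, 5 doses have been given. Superposition: Cmin = C₀·(f + f² + … + f^5).
≈ 7.000 × (0.2500 + 0.0625 + 0.0156 + 0.0039 + 0.0010) ≈ 7.000 × 0.3330 ≈ 2.331 μg/mL.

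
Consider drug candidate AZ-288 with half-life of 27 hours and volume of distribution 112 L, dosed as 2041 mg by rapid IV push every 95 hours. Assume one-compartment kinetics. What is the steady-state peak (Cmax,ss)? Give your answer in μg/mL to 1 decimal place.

20.0 μg/mL

k = ln2/t½ = ln2/27 ≈ 0.025672 h⁻¹; fraction remaining f = e^(−kτ) = e^(−0.025672×95) ≈ 0.0873.
At steady state, accumulation factor R = 1/(1 − e^(−kτ)) ≈ 1.0957.
Each bolus raises the concentration by D/Vd = 2041/112 ≈ 18.223 μg/mL.
Cmax,ss = C₀/(1 − f) ≈ 18.223/0.9127 ≈ 19.966 μg/mL.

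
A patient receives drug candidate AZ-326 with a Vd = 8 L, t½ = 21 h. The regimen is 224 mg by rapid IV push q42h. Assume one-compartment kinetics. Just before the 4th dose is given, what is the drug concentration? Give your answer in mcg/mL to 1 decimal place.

9.2 mcg/mL

f = (1/2)^(τ/t½) = (1/2)^(42/21) ≈ 0.2500.
C₀ = D/Vd = 224/8 ≈ 28.000 mcg/mL.
Before the 4th dose, 3 doses have been given. Superposition: Cmin = C₀·(f + f² + … + f^3).
≈ 28.000 × (0.2500 + 0.0625 + 0.0156) ≈ 28.000 × 0.3281 ≈ 9.187 mcg/mL.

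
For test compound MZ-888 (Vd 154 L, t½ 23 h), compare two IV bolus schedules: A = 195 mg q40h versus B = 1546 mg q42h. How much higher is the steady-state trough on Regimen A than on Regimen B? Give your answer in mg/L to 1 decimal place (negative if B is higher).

Regimen A: f = (1/2)^(40/23) ≈ 0.2996; Cmin,ss = (195/154)·f/(1−f) ≈ 0.542 mg/L.
Regimen B: f = (1/2)^(42/23) ≈ 0.2820; Cmin,ss = (1546/154)·f/(1−f) ≈ 3.943 mg/L.
Difference ≈ 0.542 − 3.943 ≈ -3.401 mg/L.

-3.4 mg/L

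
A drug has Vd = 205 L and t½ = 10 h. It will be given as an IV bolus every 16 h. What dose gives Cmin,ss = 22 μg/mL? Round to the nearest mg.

τ/t½ = 16/10 ≈ 1.6, so f = (1/2)^(16/10) ≈ 0.329877.
Cmin,ss = (D/Vd)·f/(1−f), so D = Cmin,ss·Vd·(1−f)/f.
D = 22 × 205 × (1−f)/f ≈ 22 × 205 × 2.03143 ≈ 9161.75 mg.

9162 mg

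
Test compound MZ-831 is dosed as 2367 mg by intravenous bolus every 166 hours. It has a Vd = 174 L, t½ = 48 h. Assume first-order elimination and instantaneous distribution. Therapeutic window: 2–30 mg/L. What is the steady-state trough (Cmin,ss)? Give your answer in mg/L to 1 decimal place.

k = ln2/t½ = ln2/48 ≈ 0.014441 h⁻¹; fraction remaining f = e^(−kτ) = e^(−0.014441×166) ≈ 0.0910.
Single-dose peak C₀ = D/Vd = 2367/174 ≈ 13.603 mg/L.
Steady-state trough Cmin,ss = C₀·f/(1−f) ≈ 13.603 × 0.0910/0.9090 ≈ 1.362 mg/L.
Trough 1.4 mg/L vs MEC 2 mg/L: subtherapeutic.

1.4 mg/L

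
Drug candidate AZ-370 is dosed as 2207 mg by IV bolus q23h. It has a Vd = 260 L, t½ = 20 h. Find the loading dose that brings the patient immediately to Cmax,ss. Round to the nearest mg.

4017 mg

f = (1/2)^(23/20) ≈ 0.450625; accumulation ratio R = 1/(1−f) ≈ 1.82025.
Loading dose to hit Cmax,ss on first dose: D_load = D_maint·R ≈ 2207 × 1.82025 ≈ 4017.29 mg.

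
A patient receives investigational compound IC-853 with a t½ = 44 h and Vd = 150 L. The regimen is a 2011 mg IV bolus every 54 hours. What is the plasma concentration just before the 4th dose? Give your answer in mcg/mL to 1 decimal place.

9.2 mcg/mL

f = (1/2)^(τ/t½) = (1/2)^(54/44) ≈ 0.4271.
C₀ = D/Vd = 2011/150 ≈ 13.407 mcg/mL.
Before the 4th dose, 3 doses have been given. Superposition: Cmin = C₀·(f + f² + … + f^3).
≈ 13.407 × (0.4271 + 0.1824 + 0.0779) ≈ 13.407 × 0.6874 ≈ 9.216 mcg/mL.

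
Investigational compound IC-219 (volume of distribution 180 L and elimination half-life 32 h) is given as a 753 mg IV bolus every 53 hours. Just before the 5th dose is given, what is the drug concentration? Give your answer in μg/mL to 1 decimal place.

1.9 μg/mL

f = (1/2)^(τ/t½) = (1/2)^(53/32) ≈ 0.3173.
C₀ = D/Vd = 753/180 ≈ 4.183 μg/mL.
Before the 5th dose, 4 doses have been given. Superposition: Cmin = C₀·(f + f² + … + f^4).
≈ 4.183 × (0.3173 + 0.1007 + 0.0319 + 0.0101) ≈ 4.183 × 0.4600 ≈ 1.924 μg/mL.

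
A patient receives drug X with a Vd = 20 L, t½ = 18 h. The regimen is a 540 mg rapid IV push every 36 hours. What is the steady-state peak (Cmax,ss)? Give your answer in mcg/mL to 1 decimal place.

τ = 36 h = 2 half-lives, so f = (1/2)^2 = 0.25.
Accumulation ratio R = 1/(1 − f) = 1/0.75 = 4/3.
Single-dose peak C₀ = D/Vd = 540/20 = 27 mcg/mL.
Steady-state peak Cmax,ss = C₀·R = 27 × 4/3 ≈ 36.000 mcg/mL.

36.0 mcg/mL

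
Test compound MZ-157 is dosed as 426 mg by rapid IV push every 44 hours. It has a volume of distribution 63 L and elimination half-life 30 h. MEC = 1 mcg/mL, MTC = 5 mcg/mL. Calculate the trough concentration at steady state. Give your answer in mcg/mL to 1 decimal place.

3.8 mcg/mL

k = ln2/t½ = ln2/30 ≈ 0.023105 h⁻¹; fraction remaining f = e^(−kτ) = e^(−0.023105×44) ≈ 0.3618.
Accumulation ratio R = 1/(1 − f) ≈ 1/0.6382 ≈ 1.5669.
Each bolus raises the concentration by D/Vd = 426/63 ≈ 6.762 mcg/mL.
Cmax,ss = C₀/(1 − f) ≈ 6.762/0.6382 ≈ 10.595 mcg/mL.
One interval later, Cmin,ss = Cmax,ss·e^(−kτ) ≈ 10.595 × 0.3618 ≈ 3.833 mcg/mL.
Trough 3.8 mcg/mL vs MEC 1 mcg/mL: adequate.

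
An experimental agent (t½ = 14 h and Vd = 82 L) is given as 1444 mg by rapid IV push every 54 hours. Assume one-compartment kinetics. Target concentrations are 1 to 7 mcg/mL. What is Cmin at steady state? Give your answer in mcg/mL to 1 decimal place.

1.3 mcg/mL

k = ln2/t½ = ln2/14 ≈ 0.049511 h⁻¹; fraction remaining f = e^(−kτ) = e^(−0.049511×54) ≈ 0.0690.
At steady state, accumulation factor R = 1/(1 − e^(−kτ)) ≈ 1.0741.
Single-dose peak C₀ = D/Vd = 1444/82 ≈ 17.610 mcg/mL.
Cmax,ss = C₀/(1 − f) ≈ 17.610/0.9310 ≈ 18.915 mcg/mL.
Steady-state trough Cmin,ss = Cmax,ss·f ≈ 18.915 × 0.0690 ≈ 1.305 mcg/mL.
Trough 1.3 mcg/mL vs MEC 1 mcg/mL: adequate.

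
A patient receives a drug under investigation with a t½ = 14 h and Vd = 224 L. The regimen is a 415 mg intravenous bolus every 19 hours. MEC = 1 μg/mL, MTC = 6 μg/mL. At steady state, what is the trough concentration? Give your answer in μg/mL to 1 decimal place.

k = ln2/t½ = ln2/14 ≈ 0.049511 h⁻¹; fraction remaining f = e^(−kτ) = e^(−0.049511×19) ≈ 0.3904.
Accumulation ratio R = 1/(1 − f) ≈ 1/0.6096 ≈ 1.6404.
Each bolus raises the concentration by D/Vd = 415/224 ≈ 1.853 μg/mL.
Cmax,ss = C₀/(1 − f) ≈ 1.853/0.6096 ≈ 3.040 μg/mL.
One interval later, Cmin,ss = Cmax,ss·e^(−kτ) ≈ 3.040 × 0.3904 ≈ 1.187 μg/mL.
Trough 1.2 μg/mL vs MEC 1 μg/mL: adequate.

1.2 μg/mL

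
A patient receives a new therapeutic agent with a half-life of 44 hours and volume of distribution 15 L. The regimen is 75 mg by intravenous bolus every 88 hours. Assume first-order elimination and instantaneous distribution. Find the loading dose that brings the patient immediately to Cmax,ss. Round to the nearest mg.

100 mg

f = (1/2)^(88/44) ≈ 0.250000; accumulation ratio R = 1/(1−f) ≈ 1.33333.
Loading dose to hit Cmax,ss on first dose: D_load = D_maint·R ≈ 75 × 1.33333 ≈ 100.00 mg.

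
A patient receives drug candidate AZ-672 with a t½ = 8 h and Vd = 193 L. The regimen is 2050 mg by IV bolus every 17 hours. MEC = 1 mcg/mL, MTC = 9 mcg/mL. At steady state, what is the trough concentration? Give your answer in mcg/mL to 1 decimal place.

Over one 17-h interval, 17/8 ≈ 2.125 half-lives elapse, leaving f ≈ 0.2293 of each dose.
Each bolus raises the concentration by D/Vd = 2050/193 ≈ 10.622 mcg/mL.
Steady-state trough Cmin,ss = C₀·f/(1−f) ≈ 10.622 × 0.2293/0.7707 ≈ 3.160 mcg/mL.
Trough 3.2 mcg/mL vs MEC 1 mcg/mL: adequate.

3.2 mcg/mL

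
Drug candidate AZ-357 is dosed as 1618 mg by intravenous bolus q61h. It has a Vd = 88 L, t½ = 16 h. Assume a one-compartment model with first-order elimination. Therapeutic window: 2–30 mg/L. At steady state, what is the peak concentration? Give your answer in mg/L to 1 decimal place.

19.8 mg/L

Over one 61-h interval, 61/16 ≈ 3.8125 half-lives elapse, leaving f ≈ 0.0712 of each dose.
Accumulation ratio R = 1/(1 − f) ≈ 1/0.9288 ≈ 1.0767.
Single-dose peak C₀ = D/Vd = 1618/88 ≈ 18.386 mg/L.
Steady-state peak Cmax,ss = C₀·R ≈ 18.386 × 1.0767 ≈ 19.796 mg/L.
Peak 19.8 mg/L vs MTC 30 mg/L: below toxic threshold.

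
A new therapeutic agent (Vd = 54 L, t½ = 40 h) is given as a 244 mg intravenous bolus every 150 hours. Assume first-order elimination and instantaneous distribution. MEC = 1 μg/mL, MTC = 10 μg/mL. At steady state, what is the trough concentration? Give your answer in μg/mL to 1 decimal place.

0.4 μg/mL

k = ln2/t½ = ln2/40 ≈ 0.017329 h⁻¹; fraction remaining f = e^(−kτ) = e^(−0.017329×150) ≈ 0.0743.
At steady state, accumulation factor R = 1/(1 − e^(−kτ)) ≈ 1.0803.
Single-dose peak C₀ = D/Vd = 244/54 ≈ 4.519 μg/mL.
Steady-state peak Cmax,ss = C₀·R ≈ 4.519 × 1.0803 ≈ 4.882 μg/mL.
Steady-state trough Cmin,ss = Cmax,ss·f ≈ 4.882 × 0.0743 ≈ 0.363 μg/mL.
Trough 0.4 μg/mL vs MEC 1 μg/mL: subtherapeutic.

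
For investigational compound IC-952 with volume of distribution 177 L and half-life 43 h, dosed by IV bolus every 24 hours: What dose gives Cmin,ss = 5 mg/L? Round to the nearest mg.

τ/t½ = 24/43 ≈ 0.55814, so f = (1/2)^(24/43) ≈ 0.679177.
Cmin,ss = (D/Vd)·f/(1−f), so D = Cmin,ss·Vd·(1−f)/f.
D = 5 × 177 × (1−f)/f ≈ 5 × 177 × 0.47237 ≈ 418.05 mg.

418 mg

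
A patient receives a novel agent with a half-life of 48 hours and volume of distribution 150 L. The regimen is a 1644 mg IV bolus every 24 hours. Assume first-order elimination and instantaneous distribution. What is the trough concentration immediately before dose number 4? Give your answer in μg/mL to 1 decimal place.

f = (1/2)^(τ/t½) = (1/2)^(24/48) ≈ 0.7071.
C₀ = D/Vd = 1644/150 ≈ 10.960 μg/mL.
Before the 4th dose, 3 doses have been given. Superposition: Cmin = C₀·(f + f² + … + f^3).
≈ 10.960 × (0.7071 + 0.5000 + 0.3535) ≈ 10.960 × 1.5606 ≈ 17.104 μg/mL.

17.1 μg/mL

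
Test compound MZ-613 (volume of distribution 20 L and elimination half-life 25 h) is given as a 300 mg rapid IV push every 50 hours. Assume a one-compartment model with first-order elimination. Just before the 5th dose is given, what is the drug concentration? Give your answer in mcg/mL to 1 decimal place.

f = (1/2)^(τ/t½) = (1/2)^(50/25) ≈ 0.2500.
C₀ = D/Vd = 300/20 ≈ 15.000 mcg/mL.
Before the 5th dose, 4 doses have been given. Superposition: Cmin = C₀·(f + f² + … + f^4).
≈ 15.000 × (0.2500 + 0.0625 + 0.0156 + 0.0039) ≈ 15.000 × 0.3320 ≈ 4.980 mcg/mL.

5.0 mcg/mL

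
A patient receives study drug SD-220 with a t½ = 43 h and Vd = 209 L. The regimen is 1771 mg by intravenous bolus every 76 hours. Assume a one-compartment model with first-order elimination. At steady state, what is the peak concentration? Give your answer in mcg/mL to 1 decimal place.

τ/t½ = 76/43 ≈ 1.7674, so fraction remaining f = (1/2)^(76/43) ≈ 0.2937.
Accumulation ratio R = 1/(1 − f) ≈ 1/0.7063 ≈ 1.4158.
Single-dose peak C₀ = D/Vd = 1771/209 ≈ 8.474 mcg/mL.
Cmax,ss = C₀/(1 − f) ≈ 8.474/0.7063 ≈ 11.998 mcg/mL.

12.0 mcg/mL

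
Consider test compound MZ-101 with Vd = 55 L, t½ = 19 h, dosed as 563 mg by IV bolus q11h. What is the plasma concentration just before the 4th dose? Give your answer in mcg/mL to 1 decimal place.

14.5 mcg/mL

f = (1/2)^(τ/t½) = (1/2)^(11/19) ≈ 0.6695.
C₀ = D/Vd = 563/55 ≈ 10.236 mcg/mL.
Before the 4th dose, 3 doses have been given. Superposition: Cmin = C₀·(f + f² + … + f^3).
≈ 10.236 × (0.6695 + 0.4482 + 0.3001) ≈ 10.236 × 1.4178 ≈ 14.513 mcg/mL.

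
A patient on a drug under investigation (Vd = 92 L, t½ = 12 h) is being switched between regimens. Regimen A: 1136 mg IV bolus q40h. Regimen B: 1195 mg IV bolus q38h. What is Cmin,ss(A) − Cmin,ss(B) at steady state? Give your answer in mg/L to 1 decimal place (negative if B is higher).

-0.3 mg/L

Regimen A: f = (1/2)^(40/12) ≈ 0.0992; Cmin,ss = (1136/92)·f/(1−f) ≈ 1.360 mg/L.
Regimen B: f = (1/2)^(38/12) ≈ 0.1114; Cmin,ss = (1195/92)·f/(1−f) ≈ 1.628 mg/L.
Difference ≈ 1.360 − 1.628 ≈ -0.268 mg/L.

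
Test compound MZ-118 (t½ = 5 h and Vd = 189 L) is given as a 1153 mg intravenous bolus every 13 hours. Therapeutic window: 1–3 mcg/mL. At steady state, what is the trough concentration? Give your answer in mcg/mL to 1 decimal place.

Over one 13-h interval, 13/5 ≈ 2.6 half-lives elapse, leaving f ≈ 0.1649 of each dose.
Accumulation ratio R = 1/(1 − f) ≈ 1/0.8351 ≈ 1.1975.
Single-dose peak C₀ = D/Vd = 1153/189 ≈ 6.101 mcg/mL.
Cmax,ss = C₀/(1 − f) ≈ 6.101/0.8351 ≈ 7.306 mcg/mL.
One interval later, Cmin,ss = Cmax,ss·e^(−kτ) ≈ 7.306 × 0.1649 ≈ 1.205 mcg/mL.
Trough 1.2 mcg/mL vs MEC 1 mcg/mL: adequate.

1.2 mcg/mL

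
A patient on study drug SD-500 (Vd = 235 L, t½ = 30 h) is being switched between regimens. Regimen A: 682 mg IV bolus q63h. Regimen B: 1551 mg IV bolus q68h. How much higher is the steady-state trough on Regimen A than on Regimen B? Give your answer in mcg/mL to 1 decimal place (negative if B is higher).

Regimen A: f = (1/2)^(63/30) ≈ 0.2333; Cmin,ss = (682/235)·f/(1−f) ≈ 0.883 mcg/mL.
Regimen B: f = (1/2)^(68/30) ≈ 0.2078; Cmin,ss = (1551/235)·f/(1−f) ≈ 1.731 mcg/mL.
Difference ≈ 0.883 − 1.731 ≈ -0.848 mcg/mL.

-0.8 mcg/mL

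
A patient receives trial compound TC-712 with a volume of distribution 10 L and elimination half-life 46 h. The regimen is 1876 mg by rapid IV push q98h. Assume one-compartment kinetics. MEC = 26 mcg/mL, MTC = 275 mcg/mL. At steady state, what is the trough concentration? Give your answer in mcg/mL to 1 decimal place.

55.5 mcg/mL

k = ln2/t½ = ln2/46 ≈ 0.015068 h⁻¹; fraction remaining f = e^(−kτ) = e^(−0.015068×98) ≈ 0.2284.
Accumulation ratio R = 1/(1 − f) ≈ 1/0.7716 ≈ 1.2960.
Single-dose peak C₀ = D/Vd = 1876/10 ≈ 187.600 mcg/mL.
Steady-state peak Cmax,ss = C₀·R ≈ 187.600 × 1.2960 ≈ 243.130 mcg/mL.
One interval later, Cmin,ss = Cmax,ss·e^(−kτ) ≈ 243.130 × 0.2284 ≈ 55.531 mcg/mL.
Trough 55.5 mcg/mL vs MEC 26 mcg/mL: adequate.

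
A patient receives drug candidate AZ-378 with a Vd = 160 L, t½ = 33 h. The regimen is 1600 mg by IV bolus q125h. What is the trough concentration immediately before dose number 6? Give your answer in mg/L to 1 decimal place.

f = (1/2)^(τ/t½) = (1/2)^(125/33) ≈ 0.0724.
C₀ = D/Vd = 1600/160 ≈ 10.000 mg/L.
Before the 6th dose, 5 doses have been given. Superposition: Cmin = C₀·(f + f² + … + f^5).
≈ 10.000 × (0.0724 + 0.0052 + 0.0004 + 0.0000 + 0.0000) ≈ 10.000 × 0.0780 ≈ 0.780 mg/L.

0.8 mg/L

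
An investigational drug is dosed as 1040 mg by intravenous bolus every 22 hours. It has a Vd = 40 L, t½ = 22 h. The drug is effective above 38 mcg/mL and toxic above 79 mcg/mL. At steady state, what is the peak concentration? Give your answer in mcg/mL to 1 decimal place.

52.0 mcg/mL

τ = 22 h = 1 half-life, so f = (1/2)^1 = 0.5.
At steady state, R = 1/(1 − 0.5) = 2/1.
Single-dose peak C₀ = D/Vd = 1040/40 = 26 mcg/mL.
Steady-state peak Cmax,ss = C₀·R = 26 × 2/1 ≈ 52.000 mcg/mL.
Peak 52.0 mcg/mL vs MTC 79 mcg/mL: below toxic threshold.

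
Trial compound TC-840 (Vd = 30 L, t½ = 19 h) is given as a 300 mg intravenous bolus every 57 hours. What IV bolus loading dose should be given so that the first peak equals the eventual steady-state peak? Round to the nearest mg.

f = (1/2)^(57/19) ≈ 0.125000; accumulation ratio R = 1/(1−f) ≈ 1.14286.
Loading dose to hit Cmax,ss on first dose: D_load = D_maint·R ≈ 300 × 1.14286 ≈ 342.86 mg.

343 mg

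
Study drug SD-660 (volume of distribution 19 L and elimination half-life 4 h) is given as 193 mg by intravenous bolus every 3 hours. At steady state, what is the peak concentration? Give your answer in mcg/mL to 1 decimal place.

Over one 3-h interval, 3/4 ≈ 0.75 half-lives elapse, leaving f ≈ 0.5946 of each dose.
Accumulation ratio R = 1/(1 − f) ≈ 1/0.4054 ≈ 2.4667.
Single-dose peak C₀ = D/Vd = 193/19 ≈ 10.158 mcg/mL.
Cmax,ss = C₀/(1 − f) ≈ 10.158/0.4054 ≈ 25.057 mcg/mL.

25.1 mcg/mL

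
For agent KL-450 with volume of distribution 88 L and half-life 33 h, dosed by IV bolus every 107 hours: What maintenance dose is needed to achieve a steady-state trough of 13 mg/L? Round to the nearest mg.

τ/t½ = 107/33 ≈ 3.2424, so f = (1/2)^(107/33) ≈ 0.105665.
Cmin,ss = (D/Vd)·f/(1−f), so D = Cmin,ss·Vd·(1−f)/f.
D = 13 × 88 × (1−f)/f ≈ 13 × 88 × 8.46387 ≈ 9682.67 mg.

9683 mg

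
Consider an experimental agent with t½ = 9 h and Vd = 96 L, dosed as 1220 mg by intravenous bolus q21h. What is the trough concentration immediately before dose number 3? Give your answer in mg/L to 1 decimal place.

3.0 mg/L

f = (1/2)^(τ/t½) = (1/2)^(21/9) ≈ 0.1984.
C₀ = D/Vd = 1220/96 ≈ 12.708 mg/L.
Before the 3rd dose, 2 doses have been given. Superposition: Cmin = C₀·(f + f²).
≈ 12.708 × (0.1984 + 0.0394) ≈ 12.708 × 0.2378 ≈ 3.022 mg/L.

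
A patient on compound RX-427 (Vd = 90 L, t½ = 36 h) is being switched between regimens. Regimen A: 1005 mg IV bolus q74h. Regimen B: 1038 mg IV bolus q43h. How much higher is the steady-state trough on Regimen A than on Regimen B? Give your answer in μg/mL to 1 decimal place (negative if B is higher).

-5.4 μg/mL

Regimen A: f = (1/2)^(74/36) ≈ 0.2406; Cmin,ss = (1005/90)·f/(1−f) ≈ 3.538 μg/mL.
Regimen B: f = (1/2)^(43/36) ≈ 0.4370; Cmin,ss = (1038/90)·f/(1−f) ≈ 8.952 μg/mL.
Difference ≈ 3.538 − 8.952 ≈ -5.414 μg/mL.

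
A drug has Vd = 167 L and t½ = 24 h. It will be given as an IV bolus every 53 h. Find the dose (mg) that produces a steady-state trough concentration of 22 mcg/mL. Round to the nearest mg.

τ/t½ = 53/24 ≈ 2.2083, so f = (1/2)^(53/24) ≈ 0.216384.
Cmin,ss = (D/Vd)·f/(1−f), so D = Cmin,ss·Vd·(1−f)/f.
D = 22 × 167 × (1−f)/f ≈ 22 × 167 × 3.62141 ≈ 13305.06 mg.

13305 mg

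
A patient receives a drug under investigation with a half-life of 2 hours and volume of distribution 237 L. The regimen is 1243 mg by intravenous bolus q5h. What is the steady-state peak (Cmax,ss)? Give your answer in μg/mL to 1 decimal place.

6.4 μg/mL

k = ln2/t½ = ln2/2 ≈ 0.346574 h⁻¹; fraction remaining f = e^(−kτ) = e^(−0.346574×5) ≈ 0.1768.
At steady state, accumulation factor R = 1/(1 − e^(−kτ)) ≈ 1.2148.
Single-dose peak C₀ = D/Vd = 1243/237 ≈ 5.245 μg/mL.
Steady-state peak Cmax,ss = C₀·R ≈ 5.245 × 1.2148 ≈ 6.372 μg/mL.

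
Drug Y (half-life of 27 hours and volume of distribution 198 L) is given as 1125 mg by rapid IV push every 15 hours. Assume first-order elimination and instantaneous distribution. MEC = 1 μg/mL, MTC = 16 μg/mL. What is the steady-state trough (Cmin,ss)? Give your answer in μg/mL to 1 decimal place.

Over one 15-h interval, 15/27 ≈ 0.55556 half-lives elapse, leaving f ≈ 0.6804 of each dose.
Single-dose peak C₀ = D/Vd = 1125/198 ≈ 5.682 μg/mL.
Steady-state trough Cmin,ss = C₀·f/(1−f) ≈ 5.682 × 0.6804/0.3196 ≈ 12.096 μg/mL.
Trough 12.1 μg/mL vs MEC 1 μg/mL: adequate.

12.1 μg/mL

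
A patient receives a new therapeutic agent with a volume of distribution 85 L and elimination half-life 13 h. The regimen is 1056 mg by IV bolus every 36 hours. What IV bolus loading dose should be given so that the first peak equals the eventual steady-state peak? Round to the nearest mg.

f = (1/2)^(36/13) ≈ 0.146683; accumulation ratio R = 1/(1−f) ≈ 1.17190.
Loading dose to hit Cmax,ss on first dose: D_load = D_maint·R ≈ 1056 × 1.17190 ≈ 1237.53 mg.

1238 mg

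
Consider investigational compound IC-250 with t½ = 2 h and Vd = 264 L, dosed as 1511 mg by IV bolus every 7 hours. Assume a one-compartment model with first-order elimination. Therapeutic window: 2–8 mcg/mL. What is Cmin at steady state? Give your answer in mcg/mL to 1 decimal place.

Over one 7-h interval, 7/2 ≈ 3.5 half-lives elapse, leaving f ≈ 0.0884 of each dose.
At steady state, accumulation factor R = 1/(1 − e^(−kτ)) ≈ 1.0970.
Single-dose peak C₀ = D/Vd = 1511/264 ≈ 5.723 mcg/mL.
Steady-state peak Cmax,ss = C₀·R ≈ 5.723 × 1.0970 ≈ 6.278 mcg/mL.
Steady-state trough Cmin,ss = Cmax,ss·f ≈ 6.278 × 0.0884 ≈ 0.555 mcg/mL.
Trough 0.6 mcg/mL vs MEC 2 mcg/mL: subtherapeutic.

0.6 mcg/mL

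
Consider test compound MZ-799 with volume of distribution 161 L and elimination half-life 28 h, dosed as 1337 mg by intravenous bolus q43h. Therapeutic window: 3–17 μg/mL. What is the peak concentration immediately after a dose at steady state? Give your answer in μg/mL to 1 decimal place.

12.7 μg/mL

k = ln2/t½ = ln2/28 ≈ 0.024755 h⁻¹; fraction remaining f = e^(−kτ) = e^(−0.024755×43) ≈ 0.3449.
Accumulation ratio R = 1/(1 − f) ≈ 1/0.6551 ≈ 1.5265.
Each bolus raises the concentration by D/Vd = 1337/161 ≈ 8.304 μg/mL.
Steady-state peak Cmax,ss = C₀·R ≈ 8.304 × 1.5265 ≈ 12.676 μg/mL.
Peak 12.7 μg/mL vs MTC 17 μg/mL: below toxic threshold.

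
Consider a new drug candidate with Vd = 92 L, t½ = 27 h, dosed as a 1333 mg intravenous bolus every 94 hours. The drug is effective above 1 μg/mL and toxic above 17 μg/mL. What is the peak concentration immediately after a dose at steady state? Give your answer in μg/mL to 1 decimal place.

15.9 μg/mL

k = ln2/t½ = ln2/27 ≈ 0.025672 h⁻¹; fraction remaining f = e^(−kτ) = e^(−0.025672×94) ≈ 0.0895.
At steady state, accumulation factor R = 1/(1 − e^(−kτ)) ≈ 1.0983.
Single-dose peak C₀ = D/Vd = 1333/92 ≈ 14.489 μg/mL.
Steady-state peak Cmax,ss = C₀·R ≈ 14.489 × 1.0983 ≈ 15.913 μg/mL.
Peak 15.9 μg/mL vs MTC 17 μg/mL: below toxic threshold.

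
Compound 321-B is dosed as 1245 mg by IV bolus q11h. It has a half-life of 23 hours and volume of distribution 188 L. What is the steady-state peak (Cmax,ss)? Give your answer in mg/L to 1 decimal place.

23.5 mg/L

k = ln2/t½ = ln2/23 ≈ 0.030137 h⁻¹; fraction remaining f = e^(−kτ) = e^(−0.030137×11) ≈ 0.7178.
Accumulation ratio R = 1/(1 − f) ≈ 1/0.2822 ≈ 3.5436.
Single-dose peak C₀ = D/Vd = 1245/188 ≈ 6.622 mg/L.
Cmax,ss = C₀/(1 − f) ≈ 6.622/0.2822 ≈ 23.466 mg/L.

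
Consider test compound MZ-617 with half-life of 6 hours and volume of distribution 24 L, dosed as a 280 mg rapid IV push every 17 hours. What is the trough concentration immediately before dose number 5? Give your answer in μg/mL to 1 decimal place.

1.9 μg/mL

f = (1/2)^(τ/t½) = (1/2)^(17/6) ≈ 0.1403.
C₀ = D/Vd = 280/24 ≈ 11.667 μg/mL.
Before the 5th dose, 4 doses have been given. Superposition: Cmin = C₀·(f + f² + … + f^4).
≈ 11.667 × (0.1403 + 0.0197 + 0.0028 + 0.0004) ≈ 11.667 × 0.1632 ≈ 1.904 μg/mL.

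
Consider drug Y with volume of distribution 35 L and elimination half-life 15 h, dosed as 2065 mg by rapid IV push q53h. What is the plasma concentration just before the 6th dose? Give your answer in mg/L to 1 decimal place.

f = (1/2)^(τ/t½) = (1/2)^(53/15) ≈ 0.0864.
C₀ = D/Vd = 2065/35 ≈ 59.000 mg/L.
Before the 6th dose, 5 doses have been given. Superposition: Cmin = C₀·(f + f² + … + f^5).
≈ 59.000 × (0.0864 + 0.0075 + 0.0006 + 0.0001 + 0.0000) ≈ 59.000 × 0.0946 ≈ 5.581 mg/L.

5.6 mg/L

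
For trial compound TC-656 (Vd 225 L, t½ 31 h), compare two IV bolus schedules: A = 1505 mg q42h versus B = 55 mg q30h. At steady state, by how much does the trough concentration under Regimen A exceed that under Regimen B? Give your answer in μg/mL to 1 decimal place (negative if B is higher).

Regimen A: f = (1/2)^(42/31) ≈ 0.3910; Cmin,ss = (1505/225)·f/(1−f) ≈ 4.295 μg/mL.
Regimen B: f = (1/2)^(30/31) ≈ 0.5113; Cmin,ss = (55/225)·f/(1−f) ≈ 0.256 μg/mL.
Difference ≈ 4.295 − 0.256 ≈ 4.039 μg/mL.

4.0 μg/mL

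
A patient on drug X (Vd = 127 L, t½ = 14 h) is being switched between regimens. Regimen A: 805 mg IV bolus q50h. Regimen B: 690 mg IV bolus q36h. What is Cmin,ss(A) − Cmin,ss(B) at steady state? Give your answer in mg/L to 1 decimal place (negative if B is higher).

-0.5 mg/L

Regimen A: f = (1/2)^(50/14) ≈ 0.0841; Cmin,ss = (805/127)·f/(1−f) ≈ 0.582 mg/L.
Regimen B: f = (1/2)^(36/14) ≈ 0.1682; Cmin,ss = (690/127)·f/(1−f) ≈ 1.099 mg/L.
Difference ≈ 0.582 − 1.099 ≈ -0.517 mg/L.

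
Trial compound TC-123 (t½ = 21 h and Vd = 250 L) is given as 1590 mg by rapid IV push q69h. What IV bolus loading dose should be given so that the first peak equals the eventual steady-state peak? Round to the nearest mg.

1772 mg

f = (1/2)^(69/21) ≈ 0.102542; accumulation ratio R = 1/(1−f) ≈ 1.11426.
Loading dose to hit Cmax,ss on first dose: D_load = D_maint·R ≈ 1590 × 1.11426 ≈ 1771.67 mg.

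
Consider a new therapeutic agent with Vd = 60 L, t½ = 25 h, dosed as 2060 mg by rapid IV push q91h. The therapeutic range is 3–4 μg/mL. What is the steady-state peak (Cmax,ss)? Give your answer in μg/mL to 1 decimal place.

37.3 μg/mL

τ/t½ = 91/25 ≈ 3.64, so fraction remaining f = (1/2)^(91/25) ≈ 0.0802.
Accumulation ratio R = 1/(1 − f) ≈ 1/0.9198 ≈ 1.0872.
Single-dose peak C₀ = D/Vd = 2060/60 ≈ 34.333 μg/mL.
Cmax,ss = C₀/(1 − f) ≈ 34.333/0.9198 ≈ 37.327 μg/mL.
Peak 37.3 μg/mL vs MTC 4 μg/mL: exceeds toxic threshold.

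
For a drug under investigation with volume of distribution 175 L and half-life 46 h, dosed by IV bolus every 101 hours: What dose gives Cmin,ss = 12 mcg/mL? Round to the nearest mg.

τ/t½ = 101/46 ≈ 2.1957, so f = (1/2)^(101/46) ≈ 0.218295.
Cmin,ss = (D/Vd)·f/(1−f), so D = Cmin,ss·Vd·(1−f)/f.
D = 12 × 175 × (1−f)/f ≈ 12 × 175 × 3.58096 ≈ 7520.02 mg.

7520 mg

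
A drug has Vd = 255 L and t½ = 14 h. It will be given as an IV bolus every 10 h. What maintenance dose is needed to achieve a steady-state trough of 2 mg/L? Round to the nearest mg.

327 mg

τ/t½ = 10/14 ≈ 0.71429, so f = (1/2)^(10/14) ≈ 0.609507.
Cmin,ss = (D/Vd)·f/(1−f), so D = Cmin,ss·Vd·(1−f)/f.
D = 2 × 255 × (1−f)/f ≈ 2 × 255 × 0.64067 ≈ 326.74 mg.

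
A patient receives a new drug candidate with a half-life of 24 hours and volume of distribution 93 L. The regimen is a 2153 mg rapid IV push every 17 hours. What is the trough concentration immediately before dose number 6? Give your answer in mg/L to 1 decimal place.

33.4 mg/L

f = (1/2)^(τ/t½) = (1/2)^(17/24) ≈ 0.6120.
C₀ = D/Vd = 2153/93 ≈ 23.151 mg/L.
Before the 6th dose, 5 doses have been given. Superposition: Cmin = C₀·(f + f² + … + f^5).
≈ 23.151 × (0.6120 + 0.3745 + 0.2292 + 0.1403 + 0.0859) ≈ 23.151 × 1.4419 ≈ 33.381 mg/L.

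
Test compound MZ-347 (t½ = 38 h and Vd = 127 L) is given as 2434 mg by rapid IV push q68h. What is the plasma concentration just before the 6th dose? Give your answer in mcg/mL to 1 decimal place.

f = (1/2)^(τ/t½) = (1/2)^(68/38) ≈ 0.2893.
C₀ = D/Vd = 2434/127 ≈ 19.165 mcg/mL.
Before the 6th dose, 5 doses have been given. Superposition: Cmin = C₀·(f + f² + … + f^5).
≈ 19.165 × (0.2893 + 0.0837 + 0.0242 + 0.0070 + 0.0020) ≈ 19.165 × 0.4062 ≈ 7.785 mcg/mL.

7.8 mcg/mL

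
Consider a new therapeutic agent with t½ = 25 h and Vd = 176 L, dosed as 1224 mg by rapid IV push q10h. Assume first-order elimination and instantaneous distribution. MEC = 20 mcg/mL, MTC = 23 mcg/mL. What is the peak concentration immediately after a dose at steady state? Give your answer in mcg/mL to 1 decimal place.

Over one 10-h interval, 10/25 ≈ 0.4 half-lives elapse, leaving f ≈ 0.7579 of each dose.
Accumulation ratio R = 1/(1 − f) ≈ 1/0.2421 ≈ 4.1305.
Single-dose peak C₀ = D/Vd = 1224/176 ≈ 6.955 mcg/mL.
Steady-state peak Cmax,ss = C₀·R ≈ 6.955 × 4.1305 ≈ 28.728 mcg/mL.
Peak 28.7 mcg/mL vs MTC 23 mcg/mL: exceeds toxic threshold.

28.7 mcg/mL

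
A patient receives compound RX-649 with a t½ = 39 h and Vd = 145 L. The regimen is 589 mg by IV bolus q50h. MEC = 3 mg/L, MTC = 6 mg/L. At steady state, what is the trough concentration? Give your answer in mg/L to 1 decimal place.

2.8 mg/L

Over one 50-h interval, 50/39 ≈ 1.2821 half-lives elapse, leaving f ≈ 0.4112 of each dose.
Single-dose peak C₀ = D/Vd = 589/145 ≈ 4.062 mg/L.
Steady-state trough Cmin,ss = C₀·f/(1−f) ≈ 4.062 × 0.4112/0.5888 ≈ 2.837 mg/L.
Trough 2.8 mg/L vs MEC 3 mg/L: subtherapeutic.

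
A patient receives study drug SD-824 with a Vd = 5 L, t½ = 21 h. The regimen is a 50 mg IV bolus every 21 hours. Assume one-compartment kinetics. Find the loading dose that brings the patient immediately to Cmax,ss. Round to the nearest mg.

100 mg

f = (1/2)^(21/21) ≈ 0.500000; accumulation ratio R = 1/(1−f) ≈ 2.00000.
Loading dose to hit Cmax,ss on first dose: D_load = D_maint·R ≈ 50 × 2.00000 ≈ 100.00 mg.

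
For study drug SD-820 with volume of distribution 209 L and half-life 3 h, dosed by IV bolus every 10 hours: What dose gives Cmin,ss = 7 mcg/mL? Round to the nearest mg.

13283 mg

τ/t½ = 10/3 ≈ 3.3333, so f = (1/2)^(10/3) ≈ 0.099213.
Cmin,ss = (D/Vd)·f/(1−f), so D = Cmin,ss·Vd·(1−f)/f.
D = 7 × 209 × (1−f)/f ≈ 7 × 209 × 9.07932 ≈ 13283.05 mg.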